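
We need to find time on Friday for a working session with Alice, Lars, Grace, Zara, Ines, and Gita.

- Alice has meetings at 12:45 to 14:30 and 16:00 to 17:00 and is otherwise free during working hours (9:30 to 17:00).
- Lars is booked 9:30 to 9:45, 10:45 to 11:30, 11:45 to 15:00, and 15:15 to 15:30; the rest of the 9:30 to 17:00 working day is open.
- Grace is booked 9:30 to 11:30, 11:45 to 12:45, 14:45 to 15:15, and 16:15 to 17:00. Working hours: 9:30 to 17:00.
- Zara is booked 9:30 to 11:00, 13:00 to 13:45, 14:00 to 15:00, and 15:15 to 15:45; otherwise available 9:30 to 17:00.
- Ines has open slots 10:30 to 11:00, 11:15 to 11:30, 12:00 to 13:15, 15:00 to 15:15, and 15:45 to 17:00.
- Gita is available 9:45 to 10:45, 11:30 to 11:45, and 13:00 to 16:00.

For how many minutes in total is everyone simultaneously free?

15 minutes

Alice free within 09:30–17:00: 09:30–12:45, 14:30–16:00.
Lars free within 09:30–17:00: 09:45–10:45, 11:30–11:45, 15:00–15:15, 15:30–17:00.
Grace free within 09:30–17:00: 11:30–11:45, 12:45–14:45, 15:15–16:15.
Zara free within 09:30–17:00: 11:00–13:00, 13:45–14:00, 15:00–15:15, 15:45–17:00.
Alice ∩ Lars: 09:45–10:45, 11:30–11:45, 15:00–15:15, 15:30–16:00.
Alice ∩ Lars ∩ Grace: 11:30–11:45, 15:30–16:00.
Alice ∩ Lars ∩ Grace ∩ Zara: 11:30–11:45, 15:45–16:00.
Alice ∩ Lars ∩ Grace ∩ Zara ∩ Ines: 15:45–16:00.
Alice ∩ Lars ∩ Grace ∩ Zara ∩ Ines ∩ Gita: 15:45–16:00.
Total common minutes: 15.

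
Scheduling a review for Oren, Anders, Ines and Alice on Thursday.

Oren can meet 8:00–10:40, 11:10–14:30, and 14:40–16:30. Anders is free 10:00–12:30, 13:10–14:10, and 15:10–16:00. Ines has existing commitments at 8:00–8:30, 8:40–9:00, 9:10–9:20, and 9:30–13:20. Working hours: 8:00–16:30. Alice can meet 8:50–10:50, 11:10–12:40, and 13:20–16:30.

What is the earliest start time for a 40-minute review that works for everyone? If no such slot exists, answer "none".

Ines free within 08:00–16:30: 08:30–08:40, 09:00–09:10, 09:20–09:30, 13:20–16:30.
Oren ∩ Anders: 10:00–10:40, 11:10–12:30, 13:10–14:10, 15:10–16:00.
Oren ∩ Anders ∩ Ines: 13:20–14:10, 15:10–16:00.
Oren ∩ Anders ∩ Ines ∩ Alice: 13:20–14:10, 15:10–16:00.
Windows ≥ 40 min: 13:20–14:10, 15:10–16:00.
Earliest such window starts at 13:20.

13:20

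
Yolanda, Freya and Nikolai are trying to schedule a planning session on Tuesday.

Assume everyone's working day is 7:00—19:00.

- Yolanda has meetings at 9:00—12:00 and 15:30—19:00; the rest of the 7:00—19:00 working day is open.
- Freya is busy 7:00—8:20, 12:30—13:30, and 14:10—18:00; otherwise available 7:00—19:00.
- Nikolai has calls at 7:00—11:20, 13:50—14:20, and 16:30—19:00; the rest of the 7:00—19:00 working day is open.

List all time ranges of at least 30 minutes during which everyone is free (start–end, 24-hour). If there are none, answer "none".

12:00–12:30

Yolanda free within 07:00–19:00: 07:00–09:00, 12:00–15:30.
Freya free within 07:00–19:00: 08:20–12:30, 13:30–14:10, 18:00–19:00.
Nikolai free within 07:00–19:00: 11:20–13:50, 14:20–16:30.
Yolanda ∩ Freya: 08:20–09:00, 12:00–12:30, 13:30–14:10.
Yolanda ∩ Freya ∩ Nikolai: 12:00–12:30, 13:30–13:50.
Windows ≥ 30 min: 12:00–12:30.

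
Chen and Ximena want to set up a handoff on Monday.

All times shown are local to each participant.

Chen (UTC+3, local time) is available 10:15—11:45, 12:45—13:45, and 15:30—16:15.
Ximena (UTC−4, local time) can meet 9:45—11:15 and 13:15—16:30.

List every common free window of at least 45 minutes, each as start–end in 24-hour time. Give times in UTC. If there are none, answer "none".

none

Chen → UTC: 07:15–08:45, 09:45–10:45, 12:30–13:15.
Ximena → UTC: 13:45–15:15, 17:15–20:30.
Chen ∩ Ximena: (none).
Windows ≥ 45 min: (none).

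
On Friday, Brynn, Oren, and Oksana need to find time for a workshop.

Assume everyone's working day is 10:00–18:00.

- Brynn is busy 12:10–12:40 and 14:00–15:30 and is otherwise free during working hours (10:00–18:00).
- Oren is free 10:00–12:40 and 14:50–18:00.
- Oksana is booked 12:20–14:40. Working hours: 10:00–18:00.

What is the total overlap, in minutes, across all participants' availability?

280 minutes

Brynn free within 10:00–18:00: 10:00–12:10, 12:40–14:00, 15:30–18:00.
Oksana free within 10:00–18:00: 10:00–12:20, 14:40–18:00.
Brynn ∩ Oren: 10:00–12:10, 15:30–18:00.
Brynn ∩ Oren ∩ Oksana: 10:00–12:10, 15:30–18:00.
Total common minutes: 130 + 150 = 280.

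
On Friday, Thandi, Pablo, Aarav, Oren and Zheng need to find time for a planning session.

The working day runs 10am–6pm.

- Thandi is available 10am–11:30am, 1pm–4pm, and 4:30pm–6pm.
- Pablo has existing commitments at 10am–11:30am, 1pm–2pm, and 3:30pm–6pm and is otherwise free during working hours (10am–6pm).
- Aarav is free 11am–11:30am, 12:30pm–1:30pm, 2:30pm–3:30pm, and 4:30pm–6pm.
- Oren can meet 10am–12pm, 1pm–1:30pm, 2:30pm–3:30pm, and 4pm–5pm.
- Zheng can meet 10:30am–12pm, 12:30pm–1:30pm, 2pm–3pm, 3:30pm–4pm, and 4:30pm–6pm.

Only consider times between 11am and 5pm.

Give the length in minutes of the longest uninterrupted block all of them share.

Pablo free within 10:00–18:00: 11:30–13:00, 14:00–15:30.
Thandi ∩ Pablo: 14:00–15:30.
Thandi ∩ Pablo ∩ Aarav: 14:30–15:30.
Thandi ∩ Pablo ∩ Aarav ∩ Oren: 14:30–15:30.
Thandi ∩ Pablo ∩ Aarav ∩ Oren ∩ Zheng: 14:30–15:00.
Restricted to 11:00–17:00: 14:30–15:00.
Single common window of 30 minutes.

30 minutes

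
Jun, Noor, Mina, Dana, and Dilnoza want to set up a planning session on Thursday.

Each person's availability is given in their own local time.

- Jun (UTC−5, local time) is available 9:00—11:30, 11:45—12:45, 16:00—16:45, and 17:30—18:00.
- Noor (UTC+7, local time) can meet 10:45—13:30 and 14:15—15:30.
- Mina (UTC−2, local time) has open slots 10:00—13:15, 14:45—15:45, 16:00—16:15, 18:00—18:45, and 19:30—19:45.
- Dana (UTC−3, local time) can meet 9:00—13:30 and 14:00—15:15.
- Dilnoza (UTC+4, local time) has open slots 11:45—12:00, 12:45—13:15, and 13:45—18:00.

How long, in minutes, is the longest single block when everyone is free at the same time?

0 minutes

Jun → UTC: 14:00–16:30, 16:45–17:45, 21:00–21:45, 22:30–23:00.
Noor → UTC: 03:45–06:30, 07:15–08:30.
Mina → UTC: 12:00–15:15, 16:45–17:45, 18:00–18:15, 20:00–20:45, 21:30–21:45.
Dana → UTC: 12:00–16:30, 17:00–18:15.
Dilnoza → UTC: 07:45–08:00, 08:45–09:15, 09:45–14:00.
Jun ∩ Noor: (none).
Jun ∩ Noor ∩ Mina: (none).
Jun ∩ Noor ∩ Mina ∩ Dana: (none).
Jun ∩ Noor ∩ Mina ∩ Dana ∩ Dilnoza: (none).
No common window.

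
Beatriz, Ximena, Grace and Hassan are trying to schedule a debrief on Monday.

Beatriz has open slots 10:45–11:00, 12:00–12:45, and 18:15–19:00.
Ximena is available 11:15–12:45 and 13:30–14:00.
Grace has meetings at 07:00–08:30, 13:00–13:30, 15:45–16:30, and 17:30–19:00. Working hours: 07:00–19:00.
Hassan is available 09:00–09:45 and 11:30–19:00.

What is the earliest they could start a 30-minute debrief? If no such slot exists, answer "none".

12:00

Grace free within 07:00–19:00: 08:30–13:00, 13:30–15:45, 16:30–17:30.
Beatriz ∩ Ximena: 12:00–12:45.
Beatriz ∩ Ximena ∩ Grace: 12:00–12:45.
Beatriz ∩ Ximena ∩ Grace ∩ Hassan: 12:00–12:45.
Windows ≥ 30 min: 12:00–12:45.
Earliest such window starts at 12:00.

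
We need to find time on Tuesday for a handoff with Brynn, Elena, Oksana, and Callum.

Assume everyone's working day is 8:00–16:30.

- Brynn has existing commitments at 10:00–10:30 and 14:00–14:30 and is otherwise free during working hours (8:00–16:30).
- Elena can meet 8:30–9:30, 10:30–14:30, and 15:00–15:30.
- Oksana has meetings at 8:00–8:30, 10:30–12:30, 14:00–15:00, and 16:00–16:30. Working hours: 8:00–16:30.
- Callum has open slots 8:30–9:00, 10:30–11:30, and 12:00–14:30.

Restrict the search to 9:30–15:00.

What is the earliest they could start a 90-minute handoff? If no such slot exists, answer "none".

12:30

Brynn free within 08:00–16:30: 08:00–10:00, 10:30–14:00, 14:30–16:30.
Oksana free within 08:00–16:30: 08:30–10:30, 12:30–14:00, 15:00–16:00.
Brynn ∩ Elena: 08:30–09:30, 10:30–14:00, 15:00–15:30.
Brynn ∩ Elena ∩ Oksana: 08:30–09:30, 12:30–14:00, 15:00–15:30.
Brynn ∩ Elena ∩ Oksana ∩ Callum: 08:30–09:00, 12:30–14:00.
Restricted to 09:30–15:00: 12:30–14:00.
Windows ≥ 90 min: 12:30–14:00.
Earliest such window starts at 12:30.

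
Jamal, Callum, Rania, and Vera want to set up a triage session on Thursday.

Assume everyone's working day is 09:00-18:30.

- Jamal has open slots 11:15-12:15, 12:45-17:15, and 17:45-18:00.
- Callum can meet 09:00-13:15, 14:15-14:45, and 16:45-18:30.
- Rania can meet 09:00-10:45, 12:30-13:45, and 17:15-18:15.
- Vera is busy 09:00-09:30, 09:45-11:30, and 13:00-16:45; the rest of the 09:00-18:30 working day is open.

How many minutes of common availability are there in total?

Vera free within 09:00–18:30: 09:30–09:45, 11:30–13:00, 16:45–18:30.
Jamal ∩ Callum: 11:15–12:15, 12:45–13:15, 14:15–14:45, 16:45–17:15, 17:45–18:00.
Jamal ∩ Callum ∩ Rania: 12:45–13:15, 17:45–18:00.
Jamal ∩ Callum ∩ Rania ∩ Vera: 12:45–13:00, 17:45–18:00.
Total common minutes: 15 + 15 = 30.

30 minutes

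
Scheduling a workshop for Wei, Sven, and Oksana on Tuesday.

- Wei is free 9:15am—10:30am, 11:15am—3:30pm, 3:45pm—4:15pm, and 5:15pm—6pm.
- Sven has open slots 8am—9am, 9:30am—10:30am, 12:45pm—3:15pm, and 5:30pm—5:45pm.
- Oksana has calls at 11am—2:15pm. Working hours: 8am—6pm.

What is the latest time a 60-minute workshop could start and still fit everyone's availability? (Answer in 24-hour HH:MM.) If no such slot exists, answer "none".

14:15

Oksana free within 08:00–18:00: 08:00–11:00, 14:15–18:00.
Wei ∩ Sven: 09:30–10:30, 12:45–15:15, 17:30–17:45.
Wei ∩ Sven ∩ Oksana: 09:30–10:30, 14:15–15:15, 17:30–17:45.
Windows ≥ 60 min: 09:30–10:30, 14:15–15:15.
Latest start in the last window 14:15–15:15 is 15:15 − 60 min = 14:15.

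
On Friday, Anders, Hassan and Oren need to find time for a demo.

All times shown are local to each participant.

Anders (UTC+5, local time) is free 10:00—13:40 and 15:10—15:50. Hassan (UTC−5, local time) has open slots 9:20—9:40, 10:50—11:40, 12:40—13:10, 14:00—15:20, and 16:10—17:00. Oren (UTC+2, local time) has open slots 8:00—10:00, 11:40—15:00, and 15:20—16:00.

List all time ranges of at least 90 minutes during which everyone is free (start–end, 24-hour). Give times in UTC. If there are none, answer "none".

Anders → UTC: 05:00–08:40, 10:10–10:50.
Hassan → UTC: 14:20–14:40, 15:50–16:40, 17:40–18:10, 19:00–20:20, 21:10–22:00.
Oren → UTC: 06:00–08:00, 09:40–13:00, 13:20–14:00.
Anders ∩ Hassan: (none).
Anders ∩ Hassan ∩ Oren: (none).
Windows ≥ 90 min: (none).

none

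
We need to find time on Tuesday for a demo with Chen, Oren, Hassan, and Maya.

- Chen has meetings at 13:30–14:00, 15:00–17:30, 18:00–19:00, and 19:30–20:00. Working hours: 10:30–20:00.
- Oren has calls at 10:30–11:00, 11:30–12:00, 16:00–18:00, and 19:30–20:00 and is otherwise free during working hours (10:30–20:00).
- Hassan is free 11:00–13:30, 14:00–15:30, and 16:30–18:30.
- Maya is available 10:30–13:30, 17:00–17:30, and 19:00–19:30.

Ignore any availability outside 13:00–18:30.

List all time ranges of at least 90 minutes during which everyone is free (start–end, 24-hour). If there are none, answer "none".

none

Chen free within 10:30–20:00: 10:30–13:30, 14:00–15:00, 17:30–18:00, 19:00–19:30.
Oren free within 10:30–20:00: 11:00–11:30, 12:00–16:00, 18:00–19:30.
Chen ∩ Oren: 11:00–11:30, 12:00–13:30, 14:00–15:00, 19:00–19:30.
Chen ∩ Oren ∩ Hassan: 11:00–11:30, 12:00–13:30, 14:00–15:00.
Chen ∩ Oren ∩ Hassan ∩ Maya: 11:00–11:30, 12:00–13:30.
Restricted to 13:00–18:30: 13:00–13:30.
Windows ≥ 90 min: (none).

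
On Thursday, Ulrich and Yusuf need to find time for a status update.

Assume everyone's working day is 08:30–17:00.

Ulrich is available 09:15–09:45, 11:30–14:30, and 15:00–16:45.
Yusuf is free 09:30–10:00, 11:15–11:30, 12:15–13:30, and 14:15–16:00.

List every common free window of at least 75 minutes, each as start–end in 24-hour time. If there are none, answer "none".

12:15–13:30

Ulrich ∩ Yusuf: 09:30–09:45, 12:15–13:30, 14:15–14:30, 15:00–16:00.
Windows ≥ 75 min: 12:15–13:30.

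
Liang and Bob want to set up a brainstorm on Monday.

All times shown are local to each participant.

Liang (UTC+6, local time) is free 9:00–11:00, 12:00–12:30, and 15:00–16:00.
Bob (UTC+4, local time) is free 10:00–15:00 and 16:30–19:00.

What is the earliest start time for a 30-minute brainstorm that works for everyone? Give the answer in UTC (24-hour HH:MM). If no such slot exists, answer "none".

06:00

Liang → UTC: 03:00–05:00, 06:00–06:30, 09:00–10:00.
Bob → UTC: 06:00–11:00, 12:30–15:00.
Liang ∩ Bob: 06:00–06:30, 09:00–10:00.
Windows ≥ 30 min: 06:00–06:30, 09:00–10:00.
Earliest such window starts at 06:00.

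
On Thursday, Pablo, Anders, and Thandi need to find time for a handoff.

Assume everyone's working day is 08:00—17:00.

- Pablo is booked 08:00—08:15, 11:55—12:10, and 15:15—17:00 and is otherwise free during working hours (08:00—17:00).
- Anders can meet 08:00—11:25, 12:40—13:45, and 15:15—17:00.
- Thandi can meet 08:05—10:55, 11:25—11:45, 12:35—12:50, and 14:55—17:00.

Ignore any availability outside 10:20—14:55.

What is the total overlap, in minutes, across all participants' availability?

Pablo free within 08:00–17:00: 08:15–11:55, 12:10–15:15.
Pablo ∩ Anders: 08:15–11:25, 12:40–13:45.
Pablo ∩ Anders ∩ Thandi: 08:15–10:55, 12:40–12:50.
Restricted to 10:20–14:55: 10:20–10:55, 12:40–12:50.
Total common minutes: 35 + 10 = 45.

45 minutes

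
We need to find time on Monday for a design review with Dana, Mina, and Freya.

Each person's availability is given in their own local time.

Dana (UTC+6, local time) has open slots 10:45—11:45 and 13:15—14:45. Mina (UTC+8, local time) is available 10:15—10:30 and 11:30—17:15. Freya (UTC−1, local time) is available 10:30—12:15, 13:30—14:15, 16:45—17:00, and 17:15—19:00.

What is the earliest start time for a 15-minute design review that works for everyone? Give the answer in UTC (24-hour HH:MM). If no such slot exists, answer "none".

none

Dana → UTC: 04:45–05:45, 07:15–08:45.
Mina → UTC: 02:15–02:30, 03:30–09:15.
Freya → UTC: 11:30–13:15, 14:30–15:15, 17:45–18:00, 18:15–20:00.
Dana ∩ Mina: 04:45–05:45, 07:15–08:45.
Dana ∩ Mina ∩ Freya: (none).
Windows ≥ 15 min: (none).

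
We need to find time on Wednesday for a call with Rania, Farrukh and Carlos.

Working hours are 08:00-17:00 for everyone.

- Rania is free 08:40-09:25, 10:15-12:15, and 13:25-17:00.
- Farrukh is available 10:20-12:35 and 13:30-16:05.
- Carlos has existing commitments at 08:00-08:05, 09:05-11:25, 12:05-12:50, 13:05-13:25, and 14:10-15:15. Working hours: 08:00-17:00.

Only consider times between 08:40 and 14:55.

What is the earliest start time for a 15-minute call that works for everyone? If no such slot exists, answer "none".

11:25

Carlos free within 08:00–17:00: 08:05–09:05, 11:25–12:05, 12:50–13:05, 13:25–14:10, 15:15–17:00.
Rania ∩ Farrukh: 10:20–12:15, 13:30–16:05.
Rania ∩ Farrukh ∩ Carlos: 11:25–12:05, 13:30–14:10, 15:15–16:05.
Restricted to 08:40–14:55: 11:25–12:05, 13:30–14:10.
Windows ≥ 15 min: 11:25–12:05, 13:30–14:10.
Earliest such window starts at 11:25.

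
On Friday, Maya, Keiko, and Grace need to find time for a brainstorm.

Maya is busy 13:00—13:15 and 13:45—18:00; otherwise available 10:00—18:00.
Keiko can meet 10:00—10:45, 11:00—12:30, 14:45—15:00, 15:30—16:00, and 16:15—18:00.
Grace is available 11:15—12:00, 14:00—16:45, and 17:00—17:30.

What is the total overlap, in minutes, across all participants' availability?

45 minutes

Maya free within 10:00–18:00: 10:00–13:00, 13:15–13:45.
Maya ∩ Keiko: 10:00–10:45, 11:00–12:30.
Maya ∩ Keiko ∩ Grace: 11:15–12:00.
Total common minutes: 45.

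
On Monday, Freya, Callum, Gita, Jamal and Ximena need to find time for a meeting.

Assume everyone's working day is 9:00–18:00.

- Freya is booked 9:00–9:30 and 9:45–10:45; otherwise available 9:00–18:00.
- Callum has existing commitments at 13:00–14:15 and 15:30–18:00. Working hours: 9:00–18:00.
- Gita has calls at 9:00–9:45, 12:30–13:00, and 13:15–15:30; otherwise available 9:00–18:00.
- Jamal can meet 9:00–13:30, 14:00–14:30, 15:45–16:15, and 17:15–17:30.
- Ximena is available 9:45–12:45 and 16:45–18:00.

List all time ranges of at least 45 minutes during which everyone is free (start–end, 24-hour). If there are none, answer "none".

10:45–12:30

Freya free within 09:00–18:00: 09:30–09:45, 10:45–18:00.
Callum free within 09:00–18:00: 09:00–13:00, 14:15–15:30.
Gita free within 09:00–18:00: 09:45–12:30, 13:00–13:15, 15:30–18:00.
Freya ∩ Callum: 09:30–09:45, 10:45–13:00, 14:15–15:30.
Freya ∩ Callum ∩ Gita: 10:45–12:30.
Freya ∩ Callum ∩ Gita ∩ Jamal: 10:45–12:30.
Freya ∩ Callum ∩ Gita ∩ Jamal ∩ Ximena: 10:45–12:30.
Windows ≥ 45 min: 10:45–12:30.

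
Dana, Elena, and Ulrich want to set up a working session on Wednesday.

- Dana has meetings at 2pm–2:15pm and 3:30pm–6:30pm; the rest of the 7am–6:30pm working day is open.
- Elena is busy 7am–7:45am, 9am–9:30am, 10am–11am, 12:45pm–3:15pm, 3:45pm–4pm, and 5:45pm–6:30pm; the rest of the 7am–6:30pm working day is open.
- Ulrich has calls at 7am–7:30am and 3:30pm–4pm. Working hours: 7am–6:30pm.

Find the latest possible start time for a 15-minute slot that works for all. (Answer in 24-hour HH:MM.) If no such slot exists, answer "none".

Dana free within 07:00–18:30: 07:00–14:00, 14:15–15:30.
Elena free within 07:00–18:30: 07:45–09:00, 09:30–10:00, 11:00–12:45, 15:15–15:45, 16:00–17:45.
Ulrich free within 07:00–18:30: 07:30–15:30, 16:00–18:30.
Dana ∩ Elena: 07:45–09:00, 09:30–10:00, 11:00–12:45, 15:15–15:30.
Dana ∩ Elena ∩ Ulrich: 07:45–09:00, 09:30–10:00, 11:00–12:45, 15:15–15:30.
Windows ≥ 15 min: 07:45–09:00, 09:30–10:00, 11:00–12:45, 15:15–15:30.
Latest start in the last window 15:15–15:30 is 15:30 − 15 min = 15:15.

15:15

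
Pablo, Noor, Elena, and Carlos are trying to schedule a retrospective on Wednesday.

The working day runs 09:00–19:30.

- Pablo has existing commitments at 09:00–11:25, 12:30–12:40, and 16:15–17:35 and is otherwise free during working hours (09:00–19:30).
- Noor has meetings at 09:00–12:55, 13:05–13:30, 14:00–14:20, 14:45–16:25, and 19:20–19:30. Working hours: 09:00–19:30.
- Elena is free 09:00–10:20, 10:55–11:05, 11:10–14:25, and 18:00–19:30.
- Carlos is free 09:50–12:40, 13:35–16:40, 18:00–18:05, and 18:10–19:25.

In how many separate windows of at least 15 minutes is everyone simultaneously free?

2

Pablo free within 09:00–19:30: 11:25–12:30, 12:40–16:15, 17:35–19:30.
Noor free within 09:00–19:30: 12:55–13:05, 13:30–14:00, 14:20–14:45, 16:25–19:20.
Pablo ∩ Noor: 12:55–13:05, 13:30–14:00, 14:20–14:45, 17:35–19:20.
Pablo ∩ Noor ∩ Elena: 12:55–13:05, 13:30–14:00, 14:20–14:25, 18:00–19:20.
Pablo ∩ Noor ∩ Elena ∩ Carlos: 13:35–14:00, 14:20–14:25, 18:00–18:05, 18:10–19:20.
Windows ≥ 15 min: 13:35–14:00, 18:10–19:20.
That's 2 windows.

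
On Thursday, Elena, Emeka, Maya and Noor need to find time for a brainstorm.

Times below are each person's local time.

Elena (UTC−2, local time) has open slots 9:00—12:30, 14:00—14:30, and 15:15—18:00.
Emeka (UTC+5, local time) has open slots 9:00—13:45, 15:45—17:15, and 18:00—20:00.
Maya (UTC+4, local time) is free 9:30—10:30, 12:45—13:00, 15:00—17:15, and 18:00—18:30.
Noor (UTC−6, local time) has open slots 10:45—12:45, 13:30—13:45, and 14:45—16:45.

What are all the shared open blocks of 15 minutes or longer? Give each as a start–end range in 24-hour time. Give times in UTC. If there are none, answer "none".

none

Elena → UTC: 11:00–14:30, 16:00–16:30, 17:15–20:00.
Emeka → UTC: 04:00–08:45, 10:45–12:15, 13:00–15:00.
Maya → UTC: 05:30–06:30, 08:45–09:00, 11:00–13:15, 14:00–14:30.
Noor → UTC: 16:45–18:45, 19:30–19:45, 20:45–22:45.
Elena ∩ Emeka: 11:00–12:15, 13:00–14:30.
Elena ∩ Emeka ∩ Maya: 11:00–12:15, 13:00–13:15, 14:00–14:30.
Elena ∩ Emeka ∩ Maya ∩ Noor: (none).
Windows ≥ 15 min: (none).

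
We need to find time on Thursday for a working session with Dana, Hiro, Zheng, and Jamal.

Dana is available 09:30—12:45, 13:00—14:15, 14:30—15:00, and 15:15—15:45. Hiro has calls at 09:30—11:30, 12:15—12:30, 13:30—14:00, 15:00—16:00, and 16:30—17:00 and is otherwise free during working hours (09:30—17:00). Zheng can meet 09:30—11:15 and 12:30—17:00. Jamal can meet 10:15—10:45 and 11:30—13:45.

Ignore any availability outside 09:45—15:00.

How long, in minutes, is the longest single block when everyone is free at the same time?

Hiro free within 09:30–17:00: 11:30–12:15, 12:30–13:30, 14:00–15:00, 16:00–16:30.
Dana ∩ Hiro: 11:30–12:15, 12:30–12:45, 13:00–13:30, 14:00–14:15, 14:30–15:00.
Dana ∩ Hiro ∩ Zheng: 12:30–12:45, 13:00–13:30, 14:00–14:15, 14:30–15:00.
Dana ∩ Hiro ∩ Zheng ∩ Jamal: 12:30–12:45, 13:00–13:30.
Restricted to 09:45–15:00: 12:30–12:45, 13:00–13:30.
Common window lengths: 15, 30 min; longest is 30.

30 minutes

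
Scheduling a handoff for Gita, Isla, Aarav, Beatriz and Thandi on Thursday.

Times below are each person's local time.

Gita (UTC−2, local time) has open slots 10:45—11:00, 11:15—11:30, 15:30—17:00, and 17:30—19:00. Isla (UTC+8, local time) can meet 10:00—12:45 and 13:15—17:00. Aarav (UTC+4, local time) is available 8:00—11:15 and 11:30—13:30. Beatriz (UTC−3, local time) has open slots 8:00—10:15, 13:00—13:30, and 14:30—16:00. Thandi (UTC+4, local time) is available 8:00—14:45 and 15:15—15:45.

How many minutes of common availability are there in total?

0 minutes

Gita → UTC: 12:45–13:00, 13:15–13:30, 17:30–19:00, 19:30–21:00.
Isla → UTC: 02:00–04:45, 05:15–09:00.
Aarav → UTC: 04:00–07:15, 07:30–09:30.
Beatriz → UTC: 11:00–13:15, 16:00–16:30, 17:30–19:00.
Thandi → UTC: 04:00–10:45, 11:15–11:45.
Gita ∩ Isla: (none).
Gita ∩ Isla ∩ Aarav: (none).
Gita ∩ Isla ∩ Aarav ∩ Beatriz: (none).
Gita ∩ Isla ∩ Aarav ∩ Beatriz ∩ Thandi: (none).
Total common minutes: 0.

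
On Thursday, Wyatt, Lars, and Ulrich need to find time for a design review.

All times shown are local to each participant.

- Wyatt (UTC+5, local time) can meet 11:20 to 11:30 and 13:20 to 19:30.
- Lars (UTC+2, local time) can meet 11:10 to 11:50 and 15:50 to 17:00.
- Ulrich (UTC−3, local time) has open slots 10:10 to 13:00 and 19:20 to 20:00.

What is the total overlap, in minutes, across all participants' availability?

Wyatt → UTC: 06:20–06:30, 08:20–14:30.
Lars → UTC: 09:10–09:50, 13:50–15:00.
Ulrich → UTC: 13:10–16:00, 22:20–23:00.
Wyatt ∩ Lars: 09:10–09:50, 13:50–14:30.
Wyatt ∩ Lars ∩ Ulrich: 13:50–14:30.
Total common minutes: 40.

40 minutes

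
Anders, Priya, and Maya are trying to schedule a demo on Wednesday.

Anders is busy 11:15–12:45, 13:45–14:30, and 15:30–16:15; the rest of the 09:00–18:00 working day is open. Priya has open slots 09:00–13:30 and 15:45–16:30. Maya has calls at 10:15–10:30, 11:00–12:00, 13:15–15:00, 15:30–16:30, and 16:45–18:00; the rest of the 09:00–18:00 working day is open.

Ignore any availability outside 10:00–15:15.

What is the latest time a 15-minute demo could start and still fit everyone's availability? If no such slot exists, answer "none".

13:00

Anders free within 09:00–18:00: 09:00–11:15, 12:45–13:45, 14:30–15:30, 16:15–18:00.
Maya free within 09:00–18:00: 09:00–10:15, 10:30–11:00, 12:00–13:15, 15:00–15:30, 16:30–16:45.
Anders ∩ Priya: 09:00–11:15, 12:45–13:30, 16:15–16:30.
Anders ∩ Priya ∩ Maya: 09:00–10:15, 10:30–11:00, 12:45–13:15.
Restricted to 10:00–15:15: 10:00–10:15, 10:30–11:00, 12:45–13:15.
Windows ≥ 15 min: 10:00–10:15, 10:30–11:00, 12:45–13:15.
Latest start in the last window 12:45–13:15 is 13:15 − 15 min = 13:00.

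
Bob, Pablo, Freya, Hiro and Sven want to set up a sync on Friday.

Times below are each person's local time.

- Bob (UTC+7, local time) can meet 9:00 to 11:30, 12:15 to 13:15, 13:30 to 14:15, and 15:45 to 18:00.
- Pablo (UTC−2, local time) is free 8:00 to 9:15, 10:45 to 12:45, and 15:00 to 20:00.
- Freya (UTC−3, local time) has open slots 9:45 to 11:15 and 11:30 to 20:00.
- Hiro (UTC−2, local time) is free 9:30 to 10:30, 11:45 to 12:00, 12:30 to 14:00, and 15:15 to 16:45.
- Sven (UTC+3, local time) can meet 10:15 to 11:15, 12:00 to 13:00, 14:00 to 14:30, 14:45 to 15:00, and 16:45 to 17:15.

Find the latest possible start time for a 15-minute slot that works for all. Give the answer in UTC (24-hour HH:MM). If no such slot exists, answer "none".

Bob → UTC: 02:00–04:30, 05:15–06:15, 06:30–07:15, 08:45–11:00.
Pablo → UTC: 10:00–11:15, 12:45–14:45, 17:00–22:00.
Freya → UTC: 12:45–14:15, 14:30–23:00.
Hiro → UTC: 11:30–12:30, 13:45–14:00, 14:30–16:00, 17:15–18:45.
Sven → UTC: 07:15–08:15, 09:00–10:00, 11:00–11:30, 11:45–12:00, 13:45–14:15.
Bob ∩ Pablo: 10:00–11:00.
Bob ∩ Pablo ∩ Freya: (none).
Bob ∩ Pablo ∩ Freya ∩ Hiro: (none).
Bob ∩ Pablo ∩ Freya ∩ Hiro ∩ Sven: (none).
Windows ≥ 15 min: (none).

none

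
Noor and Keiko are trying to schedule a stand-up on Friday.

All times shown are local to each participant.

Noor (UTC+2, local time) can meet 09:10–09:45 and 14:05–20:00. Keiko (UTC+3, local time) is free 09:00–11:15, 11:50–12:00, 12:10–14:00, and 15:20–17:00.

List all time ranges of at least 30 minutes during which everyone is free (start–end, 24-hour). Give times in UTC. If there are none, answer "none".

07:10–07:45, 12:20–14:00

Noor → UTC: 07:10–07:45, 12:05–18:00.
Keiko → UTC: 06:00–08:15, 08:50–09:00, 09:10–11:00, 12:20–14:00.
Noor ∩ Keiko: 07:10–07:45, 12:20–14:00.
Windows ≥ 30 min: 07:10–07:45, 12:20–14:00.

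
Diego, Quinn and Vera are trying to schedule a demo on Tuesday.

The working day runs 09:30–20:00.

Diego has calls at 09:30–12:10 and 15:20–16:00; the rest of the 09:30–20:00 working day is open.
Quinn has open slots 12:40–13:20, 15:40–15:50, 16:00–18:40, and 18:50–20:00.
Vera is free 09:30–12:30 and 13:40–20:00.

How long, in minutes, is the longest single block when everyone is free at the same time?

Diego free within 09:30–20:00: 12:10–15:20, 16:00–20:00.
Diego ∩ Quinn: 12:40–13:20, 16:00–18:40, 18:50–20:00.
Diego ∩ Quinn ∩ Vera: 16:00–18:40, 18:50–20:00.
Common window lengths: 160, 70 min; longest is 160.

160 minutes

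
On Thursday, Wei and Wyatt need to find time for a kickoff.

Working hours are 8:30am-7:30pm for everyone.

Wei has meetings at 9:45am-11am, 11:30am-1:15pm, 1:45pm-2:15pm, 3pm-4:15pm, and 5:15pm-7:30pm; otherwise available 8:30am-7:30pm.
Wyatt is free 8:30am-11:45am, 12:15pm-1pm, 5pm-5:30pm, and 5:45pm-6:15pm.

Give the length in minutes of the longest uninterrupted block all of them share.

Wei free within 08:30–19:30: 08:30–09:45, 11:00–11:30, 13:15–13:45, 14:15–15:00, 16:15–17:15.
Wei ∩ Wyatt: 08:30–09:45, 11:00–11:30, 17:00–17:15.
Common window lengths: 75, 30, 15 min; longest is 75.

75 minutes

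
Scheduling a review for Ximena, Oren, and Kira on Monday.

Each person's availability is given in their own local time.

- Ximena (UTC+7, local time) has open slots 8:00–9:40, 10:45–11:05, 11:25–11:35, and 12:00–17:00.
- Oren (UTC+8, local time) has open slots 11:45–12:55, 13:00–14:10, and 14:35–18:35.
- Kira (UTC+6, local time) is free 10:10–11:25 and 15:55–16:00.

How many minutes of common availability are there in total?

Ximena → UTC: 01:00–02:40, 03:45–04:05, 04:25–04:35, 05:00–10:00.
Oren → UTC: 03:45–04:55, 05:00–06:10, 06:35–10:35.
Kira → UTC: 04:10–05:25, 09:55–10:00.
Ximena ∩ Oren: 03:45–04:05, 04:25–04:35, 05:00–06:10, 06:35–10:00.
Ximena ∩ Oren ∩ Kira: 04:25–04:35, 05:00–05:25, 09:55–10:00.
Total common minutes: 10 + 25 + 5 = 40.

40 minutes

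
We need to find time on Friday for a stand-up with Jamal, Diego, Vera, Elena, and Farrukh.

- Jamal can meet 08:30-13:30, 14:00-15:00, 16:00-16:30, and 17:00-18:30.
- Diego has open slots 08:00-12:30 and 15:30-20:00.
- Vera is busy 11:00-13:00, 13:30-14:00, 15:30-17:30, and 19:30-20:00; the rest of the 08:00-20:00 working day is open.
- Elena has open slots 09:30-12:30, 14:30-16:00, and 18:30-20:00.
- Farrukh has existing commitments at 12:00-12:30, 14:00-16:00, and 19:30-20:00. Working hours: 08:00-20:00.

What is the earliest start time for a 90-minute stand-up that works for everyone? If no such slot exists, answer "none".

09:30

Vera free within 08:00–20:00: 08:00–11:00, 13:00–13:30, 14:00–15:30, 17:30–19:30.
Farrukh free within 08:00–20:00: 08:00–12:00, 12:30–14:00, 16:00–19:30.
Jamal ∩ Diego: 08:30–12:30, 16:00–16:30, 17:00–18:30.
Jamal ∩ Diego ∩ Vera: 08:30–11:00, 17:30–18:30.
Jamal ∩ Diego ∩ Vera ∩ Elena: 09:30–11:00.
Jamal ∩ Diego ∩ Vera ∩ Elena ∩ Farrukh: 09:30–11:00.
Windows ≥ 90 min: 09:30–11:00.
Earliest such window starts at 09:30.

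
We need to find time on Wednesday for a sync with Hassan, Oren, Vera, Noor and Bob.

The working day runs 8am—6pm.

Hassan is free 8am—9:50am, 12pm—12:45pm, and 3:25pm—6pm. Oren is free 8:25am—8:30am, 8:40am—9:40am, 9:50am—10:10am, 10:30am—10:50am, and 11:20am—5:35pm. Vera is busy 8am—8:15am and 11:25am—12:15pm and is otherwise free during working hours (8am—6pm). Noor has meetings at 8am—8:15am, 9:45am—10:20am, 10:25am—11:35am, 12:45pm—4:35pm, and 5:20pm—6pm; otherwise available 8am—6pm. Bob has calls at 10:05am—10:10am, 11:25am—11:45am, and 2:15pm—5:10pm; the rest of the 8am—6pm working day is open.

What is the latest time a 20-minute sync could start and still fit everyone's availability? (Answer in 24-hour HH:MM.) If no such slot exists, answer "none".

Vera free within 08:00–18:00: 08:15–11:25, 12:15–18:00.
Noor free within 08:00–18:00: 08:15–09:45, 10:20–10:25, 11:35–12:45, 16:35–17:20.
Bob free within 08:00–18:00: 08:00–10:05, 10:10–11:25, 11:45–14:15, 17:10–18:00.
Hassan ∩ Oren: 08:25–08:30, 08:40–09:40, 12:00–12:45, 15:25–17:35.
Hassan ∩ Oren ∩ Vera: 08:25–08:30, 08:40–09:40, 12:15–12:45, 15:25–17:35.
Hassan ∩ Oren ∩ Vera ∩ Noor: 08:25–08:30, 08:40–09:40, 12:15–12:45, 16:35–17:20.
Hassan ∩ Oren ∩ Vera ∩ Noor ∩ Bob: 08:25–08:30, 08:40–09:40, 12:15–12:45, 17:10–17:20.
Windows ≥ 20 min: 08:40–09:40, 12:15–12:45.
Latest start in the last window 12:15–12:45 is 12:45 − 20 min = 12:25.

12:25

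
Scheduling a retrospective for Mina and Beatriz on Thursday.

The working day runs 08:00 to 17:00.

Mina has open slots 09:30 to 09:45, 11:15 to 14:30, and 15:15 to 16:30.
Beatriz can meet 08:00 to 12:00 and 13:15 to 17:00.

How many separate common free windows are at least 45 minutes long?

Mina ∩ Beatriz: 09:30–09:45, 11:15–12:00, 13:15–14:30, 15:15–16:30.
Windows ≥ 45 min: 11:15–12:00, 13:15–14:30, 15:15–16:30.
That's 3 windows.

3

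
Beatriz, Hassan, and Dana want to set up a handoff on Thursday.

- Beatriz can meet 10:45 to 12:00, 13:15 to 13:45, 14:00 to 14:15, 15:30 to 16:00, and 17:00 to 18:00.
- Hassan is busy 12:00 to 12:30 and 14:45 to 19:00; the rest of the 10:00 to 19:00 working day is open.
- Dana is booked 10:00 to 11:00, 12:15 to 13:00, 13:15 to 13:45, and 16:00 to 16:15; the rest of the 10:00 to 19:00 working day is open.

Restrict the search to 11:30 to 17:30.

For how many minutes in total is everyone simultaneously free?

45 minutes

Hassan free within 10:00–19:00: 10:00–12:00, 12:30–14:45.
Dana free within 10:00–19:00: 11:00–12:15, 13:00–13:15, 13:45–16:00, 16:15–19:00.
Beatriz ∩ Hassan: 10:45–12:00, 13:15–13:45, 14:00–14:15.
Beatriz ∩ Hassan ∩ Dana: 11:00–12:00, 14:00–14:15.
Restricted to 11:30–17:30: 11:30–12:00, 14:00–14:15.
Total common minutes: 30 + 15 = 45.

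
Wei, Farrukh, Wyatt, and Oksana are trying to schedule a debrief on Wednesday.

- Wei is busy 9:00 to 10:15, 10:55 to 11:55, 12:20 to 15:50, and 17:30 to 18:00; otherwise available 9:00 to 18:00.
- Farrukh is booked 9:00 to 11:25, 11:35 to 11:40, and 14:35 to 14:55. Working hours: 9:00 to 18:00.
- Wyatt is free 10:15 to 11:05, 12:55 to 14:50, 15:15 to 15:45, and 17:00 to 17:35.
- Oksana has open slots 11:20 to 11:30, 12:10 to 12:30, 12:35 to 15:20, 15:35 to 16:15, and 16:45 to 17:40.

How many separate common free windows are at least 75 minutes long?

0

Wei free within 09:00–18:00: 10:15–10:55, 11:55–12:20, 15:50–17:30.
Farrukh free within 09:00–18:00: 11:25–11:35, 11:40–14:35, 14:55–18:00.
Wei ∩ Farrukh: 11:55–12:20, 15:50–17:30.
Wei ∩ Farrukh ∩ Wyatt: 17:00–17:30.
Wei ∩ Farrukh ∩ Wyatt ∩ Oksana: 17:00–17:30.
Windows ≥ 75 min: (none).
That's 0 windows.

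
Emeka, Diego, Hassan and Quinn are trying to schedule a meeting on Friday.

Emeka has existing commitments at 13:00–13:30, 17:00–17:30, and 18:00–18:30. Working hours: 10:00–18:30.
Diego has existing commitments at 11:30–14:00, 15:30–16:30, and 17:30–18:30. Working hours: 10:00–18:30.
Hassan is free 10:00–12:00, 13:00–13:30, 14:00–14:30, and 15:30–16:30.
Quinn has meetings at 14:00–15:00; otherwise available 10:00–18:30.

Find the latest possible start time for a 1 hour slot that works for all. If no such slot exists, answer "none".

Emeka free within 10:00–18:30: 10:00–13:00, 13:30–17:00, 17:30–18:00.
Diego free within 10:00–18:30: 10:00–11:30, 14:00–15:30, 16:30–17:30.
Quinn free within 10:00–18:30: 10:00–14:00, 15:00–18:30.
Emeka ∩ Diego: 10:00–11:30, 14:00–15:30, 16:30–17:00.
Emeka ∩ Diego ∩ Hassan: 10:00–11:30, 14:00–14:30.
Emeka ∩ Diego ∩ Hassan ∩ Quinn: 10:00–11:30.
Windows ≥ 60 min: 10:00–11:30.
Latest start in the last window 10:00–11:30 is 11:30 − 60 min = 10:30.

10:30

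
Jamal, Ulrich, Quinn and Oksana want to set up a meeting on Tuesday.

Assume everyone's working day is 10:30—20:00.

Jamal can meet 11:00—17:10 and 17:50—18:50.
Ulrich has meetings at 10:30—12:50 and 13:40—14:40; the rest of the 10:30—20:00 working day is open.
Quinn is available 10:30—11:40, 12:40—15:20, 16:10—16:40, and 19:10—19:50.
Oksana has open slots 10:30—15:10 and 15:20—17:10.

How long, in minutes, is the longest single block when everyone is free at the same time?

50 minutes

Ulrich free within 10:30–20:00: 12:50–13:40, 14:40–20:00.
Jamal ∩ Ulrich: 12:50–13:40, 14:40–17:10, 17:50–18:50.
Jamal ∩ Ulrich ∩ Quinn: 12:50–13:40, 14:40–15:20, 16:10–16:40.
Jamal ∩ Ulrich ∩ Quinn ∩ Oksana: 12:50–13:40, 14:40–15:10, 16:10–16:40.
Common window lengths: 50, 30, 30 min; longest is 50.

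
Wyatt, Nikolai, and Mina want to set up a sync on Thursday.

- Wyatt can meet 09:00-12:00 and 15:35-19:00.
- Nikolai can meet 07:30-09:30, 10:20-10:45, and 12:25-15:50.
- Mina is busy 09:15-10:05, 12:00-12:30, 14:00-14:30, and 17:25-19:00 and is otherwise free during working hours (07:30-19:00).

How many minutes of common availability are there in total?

Mina free within 07:30–19:00: 07:30–09:15, 10:05–12:00, 12:30–14:00, 14:30–17:25.
Wyatt ∩ Nikolai: 09:00–09:30, 10:20–10:45, 15:35–15:50.
Wyatt ∩ Nikolai ∩ Mina: 09:00–09:15, 10:20–10:45, 15:35–15:50.
Total common minutes: 15 + 25 + 15 = 55.

55 minutes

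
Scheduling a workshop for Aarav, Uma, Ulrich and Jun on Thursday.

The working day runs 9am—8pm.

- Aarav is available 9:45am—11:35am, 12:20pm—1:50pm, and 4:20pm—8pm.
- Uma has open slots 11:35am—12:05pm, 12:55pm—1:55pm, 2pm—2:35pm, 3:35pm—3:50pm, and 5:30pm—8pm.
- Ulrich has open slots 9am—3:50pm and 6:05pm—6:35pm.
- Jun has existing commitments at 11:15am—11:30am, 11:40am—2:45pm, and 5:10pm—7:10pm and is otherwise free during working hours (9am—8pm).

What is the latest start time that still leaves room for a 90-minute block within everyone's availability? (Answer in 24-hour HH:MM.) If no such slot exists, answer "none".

Jun free within 09:00–20:00: 09:00–11:15, 11:30–11:40, 14:45–17:10, 19:10–20:00.
Aarav ∩ Uma: 12:55–13:50, 17:30–20:00.
Aarav ∩ Uma ∩ Ulrich: 12:55–13:50, 18:05–18:35.
Aarav ∩ Uma ∩ Ulrich ∩ Jun: (none).
Windows ≥ 90 min: (none).

none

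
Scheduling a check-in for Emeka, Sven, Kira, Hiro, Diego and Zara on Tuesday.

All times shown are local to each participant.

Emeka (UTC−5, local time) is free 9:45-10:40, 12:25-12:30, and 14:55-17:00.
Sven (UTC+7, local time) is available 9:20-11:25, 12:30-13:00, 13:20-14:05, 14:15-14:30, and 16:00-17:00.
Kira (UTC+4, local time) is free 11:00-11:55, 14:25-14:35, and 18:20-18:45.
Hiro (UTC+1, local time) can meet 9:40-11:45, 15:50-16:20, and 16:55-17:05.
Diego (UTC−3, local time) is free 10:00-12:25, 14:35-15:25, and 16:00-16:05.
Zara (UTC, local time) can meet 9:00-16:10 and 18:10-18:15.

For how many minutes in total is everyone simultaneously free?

Emeka → UTC: 14:45–15:40, 17:25–17:30, 19:55–22:00.
Sven → UTC: 02:20–04:25, 05:30–06:00, 06:20–07:05, 07:15–07:30, 09:00–10:00.
Kira → UTC: 07:00–07:55, 10:25–10:35, 14:20–14:45.
Hiro → UTC: 08:40–10:45, 14:50–15:20, 15:55–16:05.
Diego → UTC: 13:00–15:25, 17:35–18:25, 19:00–19:05.
Zara → UTC: 09:00–16:10, 18:10–18:15.
Emeka ∩ Sven: (none).
Emeka ∩ Sven ∩ Kira: (none).
Emeka ∩ Sven ∩ Kira ∩ Hiro: (none).
Emeka ∩ Sven ∩ Kira ∩ Hiro ∩ Diego: (none).
Emeka ∩ Sven ∩ Kira ∩ Hiro ∩ Diego ∩ Zara: (none).
Total common minutes: 0.

0 minutes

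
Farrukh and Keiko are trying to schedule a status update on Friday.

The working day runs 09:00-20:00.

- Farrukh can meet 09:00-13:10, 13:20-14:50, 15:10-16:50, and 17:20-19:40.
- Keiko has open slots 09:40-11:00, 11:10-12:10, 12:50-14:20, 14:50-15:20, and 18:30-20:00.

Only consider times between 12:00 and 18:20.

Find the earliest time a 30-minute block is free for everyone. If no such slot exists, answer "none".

13:20

Farrukh ∩ Keiko: 09:40–11:00, 11:10–12:10, 12:50–13:10, 13:20–14:20, 15:10–15:20, 18:30–19:40.
Restricted to 12:00–18:20: 12:00–12:10, 12:50–13:10, 13:20–14:20, 15:10–15:20.
Windows ≥ 30 min: 13:20–14:20.
Earliest such window starts at 13:20.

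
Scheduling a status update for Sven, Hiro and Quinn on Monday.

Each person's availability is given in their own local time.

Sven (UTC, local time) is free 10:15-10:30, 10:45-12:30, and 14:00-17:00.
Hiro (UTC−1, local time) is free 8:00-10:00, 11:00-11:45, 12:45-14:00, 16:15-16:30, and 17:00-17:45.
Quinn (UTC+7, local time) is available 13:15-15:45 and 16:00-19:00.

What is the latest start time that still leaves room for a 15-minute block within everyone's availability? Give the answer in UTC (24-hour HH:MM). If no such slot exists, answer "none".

10:45

Sven → UTC: 10:15–10:30, 10:45–12:30, 14:00–17:00.
Hiro → UTC: 09:00–11:00, 12:00–12:45, 13:45–15:00, 17:15–17:30, 18:00–18:45.
Quinn → UTC: 06:15–08:45, 09:00–12:00.
Sven ∩ Hiro: 10:15–10:30, 10:45–11:00, 12:00–12:30, 14:00–15:00.
Sven ∩ Hiro ∩ Quinn: 10:15–10:30, 10:45–11:00.
Windows ≥ 15 min: 10:15–10:30, 10:45–11:00.
Latest start in the last window 10:45–11:00 is 11:00 − 15 min = 10:45.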